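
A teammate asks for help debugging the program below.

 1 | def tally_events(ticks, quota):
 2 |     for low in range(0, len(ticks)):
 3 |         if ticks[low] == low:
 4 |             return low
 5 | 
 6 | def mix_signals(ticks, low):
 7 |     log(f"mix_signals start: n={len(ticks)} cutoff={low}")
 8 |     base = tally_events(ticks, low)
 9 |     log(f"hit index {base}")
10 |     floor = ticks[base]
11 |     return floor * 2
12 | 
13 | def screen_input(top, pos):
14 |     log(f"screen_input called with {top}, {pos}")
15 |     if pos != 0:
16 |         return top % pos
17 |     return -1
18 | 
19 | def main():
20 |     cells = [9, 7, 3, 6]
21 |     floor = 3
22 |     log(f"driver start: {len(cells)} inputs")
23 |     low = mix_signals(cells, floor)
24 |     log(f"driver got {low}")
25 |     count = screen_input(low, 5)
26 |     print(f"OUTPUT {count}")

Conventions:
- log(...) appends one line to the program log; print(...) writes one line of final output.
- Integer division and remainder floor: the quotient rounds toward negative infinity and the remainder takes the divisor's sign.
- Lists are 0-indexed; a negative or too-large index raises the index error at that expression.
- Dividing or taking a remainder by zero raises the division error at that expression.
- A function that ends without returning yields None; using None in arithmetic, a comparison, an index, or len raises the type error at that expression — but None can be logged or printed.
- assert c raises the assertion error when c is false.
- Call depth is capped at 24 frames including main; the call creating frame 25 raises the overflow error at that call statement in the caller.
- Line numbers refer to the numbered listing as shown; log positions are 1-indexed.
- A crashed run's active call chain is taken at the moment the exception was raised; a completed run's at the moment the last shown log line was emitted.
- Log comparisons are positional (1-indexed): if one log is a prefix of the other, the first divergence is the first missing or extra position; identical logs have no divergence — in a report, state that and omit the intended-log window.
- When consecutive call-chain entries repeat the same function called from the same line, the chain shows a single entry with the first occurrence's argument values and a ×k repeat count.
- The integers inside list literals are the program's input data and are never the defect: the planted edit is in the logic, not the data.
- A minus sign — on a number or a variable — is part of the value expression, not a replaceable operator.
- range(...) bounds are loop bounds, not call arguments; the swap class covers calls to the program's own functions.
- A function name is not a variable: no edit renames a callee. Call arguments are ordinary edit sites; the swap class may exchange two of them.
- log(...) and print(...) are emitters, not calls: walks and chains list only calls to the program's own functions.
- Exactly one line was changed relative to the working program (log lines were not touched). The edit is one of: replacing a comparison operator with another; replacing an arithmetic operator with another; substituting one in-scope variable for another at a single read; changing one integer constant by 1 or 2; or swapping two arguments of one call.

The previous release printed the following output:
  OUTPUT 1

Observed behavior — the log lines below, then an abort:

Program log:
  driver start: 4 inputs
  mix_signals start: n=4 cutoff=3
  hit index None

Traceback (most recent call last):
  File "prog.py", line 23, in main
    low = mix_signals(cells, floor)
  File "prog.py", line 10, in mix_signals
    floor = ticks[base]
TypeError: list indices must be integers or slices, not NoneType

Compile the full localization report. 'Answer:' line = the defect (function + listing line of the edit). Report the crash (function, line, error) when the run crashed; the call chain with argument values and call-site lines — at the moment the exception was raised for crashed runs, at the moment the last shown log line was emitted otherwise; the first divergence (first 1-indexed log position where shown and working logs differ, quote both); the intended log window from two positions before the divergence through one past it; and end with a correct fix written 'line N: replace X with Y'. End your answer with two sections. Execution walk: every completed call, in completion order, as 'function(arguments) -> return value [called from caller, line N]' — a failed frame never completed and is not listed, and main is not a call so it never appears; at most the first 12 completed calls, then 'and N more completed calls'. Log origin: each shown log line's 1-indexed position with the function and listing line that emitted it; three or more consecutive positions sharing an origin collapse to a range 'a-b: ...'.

Answer: the defect is in tally_events at line 3.
The tell: The earliest visible damage is log position 3 — 'hit index None' rather than the intended 'hit index 2'.
Crash: mix_signals, line 10, TypeError.
Call chain: main -> mix_signals([9, 7, 3, 6], 3) (called at line 23).
First divergence: position 3 — shown 'hit index None', intended 'hit index 2'.
Intended log window:
  1: driver start: 4 inputs
  2: mix_signals start: n=4 cutoff=3
  3: hit index 2
  4: driver got 6
Execution walk:
  tally_events([9, 7, 3, 6], 3) -> None  [called from mix_signals, line 8]
Log line origins:
  1: emitted by main (line 22)
  2: emitted by mix_signals (line 7)
  3: emitted by mix_signals (line 9)
A correct fix: line 3: replace `ticks[low] == low` with `ticks[low] == quota`.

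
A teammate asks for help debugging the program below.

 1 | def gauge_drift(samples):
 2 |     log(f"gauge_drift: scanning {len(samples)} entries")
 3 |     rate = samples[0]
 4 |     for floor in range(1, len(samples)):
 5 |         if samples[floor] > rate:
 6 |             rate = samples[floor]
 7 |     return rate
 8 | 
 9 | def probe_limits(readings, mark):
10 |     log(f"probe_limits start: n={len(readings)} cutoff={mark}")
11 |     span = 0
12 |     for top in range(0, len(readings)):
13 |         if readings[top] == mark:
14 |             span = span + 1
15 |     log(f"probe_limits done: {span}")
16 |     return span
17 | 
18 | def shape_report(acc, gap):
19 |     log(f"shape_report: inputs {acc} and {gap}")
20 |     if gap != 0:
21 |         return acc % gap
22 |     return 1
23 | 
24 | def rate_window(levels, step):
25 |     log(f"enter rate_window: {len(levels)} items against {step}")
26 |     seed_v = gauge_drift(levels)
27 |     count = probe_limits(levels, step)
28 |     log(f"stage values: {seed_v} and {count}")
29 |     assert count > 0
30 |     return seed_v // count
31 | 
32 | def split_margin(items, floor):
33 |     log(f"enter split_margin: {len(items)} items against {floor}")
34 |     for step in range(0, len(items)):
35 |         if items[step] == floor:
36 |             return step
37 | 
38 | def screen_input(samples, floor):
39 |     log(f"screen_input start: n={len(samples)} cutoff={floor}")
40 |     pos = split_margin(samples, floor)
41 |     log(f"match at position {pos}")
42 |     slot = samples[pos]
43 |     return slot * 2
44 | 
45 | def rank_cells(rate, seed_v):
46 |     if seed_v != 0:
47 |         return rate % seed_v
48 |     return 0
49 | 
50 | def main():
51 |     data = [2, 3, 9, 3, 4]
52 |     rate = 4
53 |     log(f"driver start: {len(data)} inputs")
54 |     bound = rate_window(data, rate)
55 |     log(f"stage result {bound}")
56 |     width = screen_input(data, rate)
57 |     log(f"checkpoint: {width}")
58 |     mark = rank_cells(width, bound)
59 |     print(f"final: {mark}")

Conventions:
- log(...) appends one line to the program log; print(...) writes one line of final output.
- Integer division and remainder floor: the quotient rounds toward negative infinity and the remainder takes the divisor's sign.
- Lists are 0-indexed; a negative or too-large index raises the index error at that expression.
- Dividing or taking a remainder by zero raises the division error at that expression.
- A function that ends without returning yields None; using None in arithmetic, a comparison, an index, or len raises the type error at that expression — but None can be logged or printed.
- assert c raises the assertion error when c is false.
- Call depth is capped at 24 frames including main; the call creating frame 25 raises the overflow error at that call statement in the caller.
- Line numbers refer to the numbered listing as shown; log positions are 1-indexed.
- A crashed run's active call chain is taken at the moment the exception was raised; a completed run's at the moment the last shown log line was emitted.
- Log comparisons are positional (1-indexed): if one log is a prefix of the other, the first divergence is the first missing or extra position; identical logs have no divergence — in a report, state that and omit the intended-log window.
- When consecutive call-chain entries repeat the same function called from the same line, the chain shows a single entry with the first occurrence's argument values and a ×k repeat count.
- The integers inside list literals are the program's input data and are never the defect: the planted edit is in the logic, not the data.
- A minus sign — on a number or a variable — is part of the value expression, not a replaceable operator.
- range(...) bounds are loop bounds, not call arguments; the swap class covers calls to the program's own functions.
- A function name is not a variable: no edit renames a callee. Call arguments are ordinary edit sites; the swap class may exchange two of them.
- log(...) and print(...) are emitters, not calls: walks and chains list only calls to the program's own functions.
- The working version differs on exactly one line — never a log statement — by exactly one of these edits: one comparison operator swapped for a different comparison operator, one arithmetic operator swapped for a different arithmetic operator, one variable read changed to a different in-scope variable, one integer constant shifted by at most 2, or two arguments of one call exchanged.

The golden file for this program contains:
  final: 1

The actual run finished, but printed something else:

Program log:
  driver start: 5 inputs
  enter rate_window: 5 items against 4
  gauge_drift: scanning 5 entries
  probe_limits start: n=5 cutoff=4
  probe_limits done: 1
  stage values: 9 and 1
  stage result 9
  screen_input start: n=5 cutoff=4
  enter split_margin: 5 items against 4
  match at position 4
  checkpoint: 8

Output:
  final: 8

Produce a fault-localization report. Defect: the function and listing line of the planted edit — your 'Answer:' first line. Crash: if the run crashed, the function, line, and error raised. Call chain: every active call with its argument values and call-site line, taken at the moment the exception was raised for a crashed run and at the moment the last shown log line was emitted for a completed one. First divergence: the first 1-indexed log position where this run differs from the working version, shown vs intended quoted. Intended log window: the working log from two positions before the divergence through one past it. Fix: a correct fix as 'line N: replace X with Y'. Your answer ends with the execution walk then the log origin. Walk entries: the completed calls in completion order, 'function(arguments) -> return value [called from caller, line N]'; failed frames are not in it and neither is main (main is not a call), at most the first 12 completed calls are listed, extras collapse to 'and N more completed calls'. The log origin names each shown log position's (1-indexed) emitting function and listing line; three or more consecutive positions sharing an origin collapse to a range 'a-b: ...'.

Answer: the defect is in main at line 58.
Key observation: No log line changed; the fault shows up purely in the output.
Call chain: main.
First divergence: none (the log streams are identical).
Execution walk:
  gauge_drift([2, 3, 9, 3, 4]) -> 9  [called from rate_window, line 26]
  probe_limits([2, 3, 9, 3, 4], 4) -> 1  [called from rate_window, line 27]
  rate_window([2, 3, 9, 3, 4], 4) -> 9  [called from main, line 54]
  split_margin([2, 3, 9, 3, 4], 4) -> 4  [called from screen_input, line 40]
  screen_input([2, 3, 9, 3, 4], 4) -> 8  [called from main, line 56]
  rank_cells(8, 9) -> 8  [called from main, line 58]
Log origin:
  1: emitted by main (line 53)
  2: emitted by rate_window (line 25)
  3: emitted by gauge_drift (line 2)
  4: emitted by probe_limits (line 10)
  5: emitted by probe_limits (line 15)
  6: emitted by rate_window (line 28)
  7: emitted by main (line 55)
  8: emitted by screen_input (line 39)
  9: emitted by split_margin (line 33)
  10: emitted by screen_input (line 41)
  11: emitted by main (line 57)
A correct fix: line 58: replace `rank_cells(width, bound)` with `rank_cells(bound, width)`.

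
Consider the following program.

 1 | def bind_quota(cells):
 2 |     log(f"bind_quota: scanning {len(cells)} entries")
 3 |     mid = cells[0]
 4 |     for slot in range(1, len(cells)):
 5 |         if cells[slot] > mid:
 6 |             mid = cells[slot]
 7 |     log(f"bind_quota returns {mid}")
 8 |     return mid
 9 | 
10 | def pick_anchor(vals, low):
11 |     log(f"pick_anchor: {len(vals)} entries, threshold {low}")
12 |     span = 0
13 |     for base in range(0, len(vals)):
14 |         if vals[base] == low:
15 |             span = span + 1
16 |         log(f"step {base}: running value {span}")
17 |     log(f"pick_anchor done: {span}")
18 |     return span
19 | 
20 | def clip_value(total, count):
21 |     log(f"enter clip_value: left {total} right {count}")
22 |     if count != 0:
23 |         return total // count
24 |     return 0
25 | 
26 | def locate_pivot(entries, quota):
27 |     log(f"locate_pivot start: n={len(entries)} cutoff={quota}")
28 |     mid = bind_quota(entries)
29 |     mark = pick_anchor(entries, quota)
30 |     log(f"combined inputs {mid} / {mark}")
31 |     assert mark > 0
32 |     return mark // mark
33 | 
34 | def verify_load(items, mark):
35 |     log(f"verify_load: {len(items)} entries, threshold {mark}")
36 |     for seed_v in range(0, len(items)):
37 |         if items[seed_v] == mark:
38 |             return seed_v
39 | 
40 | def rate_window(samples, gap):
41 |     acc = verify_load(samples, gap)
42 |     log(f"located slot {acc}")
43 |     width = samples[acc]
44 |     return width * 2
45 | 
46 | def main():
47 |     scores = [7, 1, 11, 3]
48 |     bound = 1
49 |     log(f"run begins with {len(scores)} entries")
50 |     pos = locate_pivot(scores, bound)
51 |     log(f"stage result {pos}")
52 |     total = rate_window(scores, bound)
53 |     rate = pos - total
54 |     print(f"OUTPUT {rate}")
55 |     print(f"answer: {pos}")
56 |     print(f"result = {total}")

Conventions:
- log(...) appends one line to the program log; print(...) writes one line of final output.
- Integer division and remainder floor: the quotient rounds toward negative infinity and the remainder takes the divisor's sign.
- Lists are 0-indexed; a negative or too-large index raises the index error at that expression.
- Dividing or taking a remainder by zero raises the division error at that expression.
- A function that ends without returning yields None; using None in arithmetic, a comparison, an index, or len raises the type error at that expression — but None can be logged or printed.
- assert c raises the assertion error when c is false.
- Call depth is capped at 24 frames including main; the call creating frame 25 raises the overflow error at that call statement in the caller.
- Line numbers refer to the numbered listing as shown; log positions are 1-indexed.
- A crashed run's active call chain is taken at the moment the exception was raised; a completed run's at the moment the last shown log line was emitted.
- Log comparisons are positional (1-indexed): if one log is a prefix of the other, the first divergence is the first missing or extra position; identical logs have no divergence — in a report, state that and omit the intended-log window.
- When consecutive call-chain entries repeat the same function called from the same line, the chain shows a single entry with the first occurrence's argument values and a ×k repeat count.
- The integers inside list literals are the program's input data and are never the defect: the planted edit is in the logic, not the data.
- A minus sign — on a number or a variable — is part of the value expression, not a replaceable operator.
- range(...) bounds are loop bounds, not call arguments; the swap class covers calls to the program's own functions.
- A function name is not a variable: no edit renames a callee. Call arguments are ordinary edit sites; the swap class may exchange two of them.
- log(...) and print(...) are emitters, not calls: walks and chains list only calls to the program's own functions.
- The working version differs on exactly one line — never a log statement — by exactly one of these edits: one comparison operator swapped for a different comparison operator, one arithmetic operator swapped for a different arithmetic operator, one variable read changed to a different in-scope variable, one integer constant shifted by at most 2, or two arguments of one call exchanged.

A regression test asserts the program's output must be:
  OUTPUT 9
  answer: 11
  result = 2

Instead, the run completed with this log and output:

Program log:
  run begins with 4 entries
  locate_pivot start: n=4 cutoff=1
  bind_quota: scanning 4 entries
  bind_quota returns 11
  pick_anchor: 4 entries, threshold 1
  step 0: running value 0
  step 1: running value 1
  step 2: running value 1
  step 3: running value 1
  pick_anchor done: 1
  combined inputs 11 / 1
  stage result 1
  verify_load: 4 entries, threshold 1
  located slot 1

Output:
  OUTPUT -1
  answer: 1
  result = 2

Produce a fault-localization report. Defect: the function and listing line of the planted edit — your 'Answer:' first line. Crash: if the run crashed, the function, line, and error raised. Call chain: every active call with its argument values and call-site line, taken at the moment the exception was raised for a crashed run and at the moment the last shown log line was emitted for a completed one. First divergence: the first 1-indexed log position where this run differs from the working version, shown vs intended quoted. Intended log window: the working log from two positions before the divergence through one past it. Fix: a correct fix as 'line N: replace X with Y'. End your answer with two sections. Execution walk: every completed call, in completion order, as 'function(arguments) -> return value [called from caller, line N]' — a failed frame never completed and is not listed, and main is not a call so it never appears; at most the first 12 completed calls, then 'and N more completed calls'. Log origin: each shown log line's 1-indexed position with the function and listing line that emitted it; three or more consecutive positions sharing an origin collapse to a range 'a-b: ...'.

Answer: the defect is in locate_pivot at line 32.
The tell: At log position 12 the runs split — shown 'stage result 1', but the working version logs 'stage result 11'.
Call chain: main -> rate_window([7, 1, 11, 3], 1) (called at line 52).
First divergence: position 12 — shown 'stage result 1', intended 'stage result 11'.
Intended log window:
  10: pick_anchor done: 1
  11: combined inputs 11 / 1
  12: stage result 11
  13: verify_load: 4 entries, threshold 1
Execution walk:
  bind_quota([7, 1, 11, 3]) -> 11  [called from locate_pivot, line 28]
  pick_anchor([7, 1, 11, 3], 1) -> 1  [called from locate_pivot, line 29]
  locate_pivot([7, 1, 11, 3], 1) -> 1  [called from main, line 50]
  verify_load([7, 1, 11, 3], 1) -> 1  [called from rate_window, line 41]
  rate_window([7, 1, 11, 3], 1) -> 2  [called from main, line 52]
Log line origins:
  1: logged in main at line 49
  2: logged in locate_pivot at line 27
  3: logged in bind_quota at line 2
  4: logged in bind_quota at line 7
  5: logged in pick_anchor at line 11
  6-9: logged in pick_anchor at line 16
  10: logged in pick_anchor at line 17
  11: logged in locate_pivot at line 30
  12: logged in main at line 51
  13: logged in verify_load at line 35
  14: logged in rate_window at line 42
A correct fix: line 32: replace `mark // mark` with `mid // mark`.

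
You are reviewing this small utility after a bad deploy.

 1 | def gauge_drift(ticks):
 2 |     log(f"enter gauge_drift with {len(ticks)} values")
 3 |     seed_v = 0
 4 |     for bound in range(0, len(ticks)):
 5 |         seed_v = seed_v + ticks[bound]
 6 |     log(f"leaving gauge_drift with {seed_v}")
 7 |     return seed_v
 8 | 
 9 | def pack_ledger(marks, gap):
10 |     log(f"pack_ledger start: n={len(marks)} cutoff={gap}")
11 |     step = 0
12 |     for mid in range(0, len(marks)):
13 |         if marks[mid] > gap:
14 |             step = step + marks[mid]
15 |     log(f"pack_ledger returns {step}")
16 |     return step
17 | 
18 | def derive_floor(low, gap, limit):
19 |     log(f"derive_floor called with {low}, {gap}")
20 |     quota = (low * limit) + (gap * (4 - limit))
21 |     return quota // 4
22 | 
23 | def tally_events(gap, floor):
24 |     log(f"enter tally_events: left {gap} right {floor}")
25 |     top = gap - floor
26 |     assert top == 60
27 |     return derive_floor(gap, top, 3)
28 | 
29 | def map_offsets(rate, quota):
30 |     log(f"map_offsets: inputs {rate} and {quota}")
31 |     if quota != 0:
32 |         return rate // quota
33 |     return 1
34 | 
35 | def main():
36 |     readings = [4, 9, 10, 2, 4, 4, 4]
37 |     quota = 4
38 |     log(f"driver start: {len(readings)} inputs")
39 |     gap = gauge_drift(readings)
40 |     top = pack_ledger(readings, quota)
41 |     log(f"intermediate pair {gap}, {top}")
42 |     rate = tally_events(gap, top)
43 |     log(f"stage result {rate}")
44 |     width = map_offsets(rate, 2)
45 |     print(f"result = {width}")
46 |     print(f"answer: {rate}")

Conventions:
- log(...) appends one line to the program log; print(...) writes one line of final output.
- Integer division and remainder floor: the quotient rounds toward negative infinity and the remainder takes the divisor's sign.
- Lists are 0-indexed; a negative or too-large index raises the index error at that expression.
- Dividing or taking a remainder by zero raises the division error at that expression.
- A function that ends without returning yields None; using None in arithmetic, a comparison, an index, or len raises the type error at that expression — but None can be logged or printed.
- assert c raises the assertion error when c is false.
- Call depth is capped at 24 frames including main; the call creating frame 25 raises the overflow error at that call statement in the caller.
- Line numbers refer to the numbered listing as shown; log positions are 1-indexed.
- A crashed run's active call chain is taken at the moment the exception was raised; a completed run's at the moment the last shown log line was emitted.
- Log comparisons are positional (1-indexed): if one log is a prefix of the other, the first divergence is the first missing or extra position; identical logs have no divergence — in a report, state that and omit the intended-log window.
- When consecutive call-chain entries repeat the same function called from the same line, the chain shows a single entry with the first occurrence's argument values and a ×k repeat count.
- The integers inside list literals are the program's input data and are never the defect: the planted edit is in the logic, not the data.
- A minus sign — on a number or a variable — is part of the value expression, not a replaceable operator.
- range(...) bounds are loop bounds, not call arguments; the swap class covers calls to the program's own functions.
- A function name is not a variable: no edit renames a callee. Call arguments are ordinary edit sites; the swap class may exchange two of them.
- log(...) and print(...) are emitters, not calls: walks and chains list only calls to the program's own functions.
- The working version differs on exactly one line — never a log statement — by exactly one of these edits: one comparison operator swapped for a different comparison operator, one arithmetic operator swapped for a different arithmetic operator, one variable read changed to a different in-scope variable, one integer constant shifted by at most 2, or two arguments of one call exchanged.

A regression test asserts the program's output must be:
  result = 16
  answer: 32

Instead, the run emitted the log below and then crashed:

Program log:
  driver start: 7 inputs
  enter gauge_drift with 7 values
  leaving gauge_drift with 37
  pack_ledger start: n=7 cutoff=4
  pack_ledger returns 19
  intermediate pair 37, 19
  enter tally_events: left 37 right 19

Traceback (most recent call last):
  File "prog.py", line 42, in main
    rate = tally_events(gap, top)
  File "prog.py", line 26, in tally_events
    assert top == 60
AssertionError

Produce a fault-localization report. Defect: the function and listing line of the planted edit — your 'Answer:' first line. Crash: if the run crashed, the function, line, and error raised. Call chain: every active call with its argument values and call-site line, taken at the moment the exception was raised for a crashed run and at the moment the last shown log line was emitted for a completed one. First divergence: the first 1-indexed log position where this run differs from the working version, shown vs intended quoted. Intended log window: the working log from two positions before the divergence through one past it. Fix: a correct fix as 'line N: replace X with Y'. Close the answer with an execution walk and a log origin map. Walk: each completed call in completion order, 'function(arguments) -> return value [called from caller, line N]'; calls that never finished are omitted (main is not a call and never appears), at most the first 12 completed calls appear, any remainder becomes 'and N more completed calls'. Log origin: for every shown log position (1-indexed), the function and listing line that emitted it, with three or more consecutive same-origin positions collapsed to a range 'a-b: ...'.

Answer: the defect is in tally_events at line 26.
The tell: The shown log is a 7-line prefix of the intended one, whose next entry is 'derive_floor called with 37, 18'.
Crash: tally_events, line 26, AssertionError.
Call chain: main -> tally_events(37, 19) (called at line 42).
First divergence: position 8 (shown log ended at 7 lines; the working version continues: 'derive_floor called with 37, 18').
Intended log window:
  6: intermediate pair 37, 19
  7: enter tally_events: left 37 right 19
  8: derive_floor called with 37, 18
  9: stage result 32
Execution walk:
  gauge_drift([4, 9, 10, 2, 4, 4, 4]) -> 37  [called from main, line 39]
  pack_ledger([4, 9, 10, 2, 4, 4, 4], 4) -> 19  [called from main, line 40]
Log line origins:
  1 — main, line 38
  2 — gauge_drift, line 2
  3 — gauge_drift, line 6
  4 — pack_ledger, line 10
  5 — pack_ledger, line 15
  6 — main, line 41
  7 — tally_events, line 24
A correct fix: line 26: replace `==` with `<=`.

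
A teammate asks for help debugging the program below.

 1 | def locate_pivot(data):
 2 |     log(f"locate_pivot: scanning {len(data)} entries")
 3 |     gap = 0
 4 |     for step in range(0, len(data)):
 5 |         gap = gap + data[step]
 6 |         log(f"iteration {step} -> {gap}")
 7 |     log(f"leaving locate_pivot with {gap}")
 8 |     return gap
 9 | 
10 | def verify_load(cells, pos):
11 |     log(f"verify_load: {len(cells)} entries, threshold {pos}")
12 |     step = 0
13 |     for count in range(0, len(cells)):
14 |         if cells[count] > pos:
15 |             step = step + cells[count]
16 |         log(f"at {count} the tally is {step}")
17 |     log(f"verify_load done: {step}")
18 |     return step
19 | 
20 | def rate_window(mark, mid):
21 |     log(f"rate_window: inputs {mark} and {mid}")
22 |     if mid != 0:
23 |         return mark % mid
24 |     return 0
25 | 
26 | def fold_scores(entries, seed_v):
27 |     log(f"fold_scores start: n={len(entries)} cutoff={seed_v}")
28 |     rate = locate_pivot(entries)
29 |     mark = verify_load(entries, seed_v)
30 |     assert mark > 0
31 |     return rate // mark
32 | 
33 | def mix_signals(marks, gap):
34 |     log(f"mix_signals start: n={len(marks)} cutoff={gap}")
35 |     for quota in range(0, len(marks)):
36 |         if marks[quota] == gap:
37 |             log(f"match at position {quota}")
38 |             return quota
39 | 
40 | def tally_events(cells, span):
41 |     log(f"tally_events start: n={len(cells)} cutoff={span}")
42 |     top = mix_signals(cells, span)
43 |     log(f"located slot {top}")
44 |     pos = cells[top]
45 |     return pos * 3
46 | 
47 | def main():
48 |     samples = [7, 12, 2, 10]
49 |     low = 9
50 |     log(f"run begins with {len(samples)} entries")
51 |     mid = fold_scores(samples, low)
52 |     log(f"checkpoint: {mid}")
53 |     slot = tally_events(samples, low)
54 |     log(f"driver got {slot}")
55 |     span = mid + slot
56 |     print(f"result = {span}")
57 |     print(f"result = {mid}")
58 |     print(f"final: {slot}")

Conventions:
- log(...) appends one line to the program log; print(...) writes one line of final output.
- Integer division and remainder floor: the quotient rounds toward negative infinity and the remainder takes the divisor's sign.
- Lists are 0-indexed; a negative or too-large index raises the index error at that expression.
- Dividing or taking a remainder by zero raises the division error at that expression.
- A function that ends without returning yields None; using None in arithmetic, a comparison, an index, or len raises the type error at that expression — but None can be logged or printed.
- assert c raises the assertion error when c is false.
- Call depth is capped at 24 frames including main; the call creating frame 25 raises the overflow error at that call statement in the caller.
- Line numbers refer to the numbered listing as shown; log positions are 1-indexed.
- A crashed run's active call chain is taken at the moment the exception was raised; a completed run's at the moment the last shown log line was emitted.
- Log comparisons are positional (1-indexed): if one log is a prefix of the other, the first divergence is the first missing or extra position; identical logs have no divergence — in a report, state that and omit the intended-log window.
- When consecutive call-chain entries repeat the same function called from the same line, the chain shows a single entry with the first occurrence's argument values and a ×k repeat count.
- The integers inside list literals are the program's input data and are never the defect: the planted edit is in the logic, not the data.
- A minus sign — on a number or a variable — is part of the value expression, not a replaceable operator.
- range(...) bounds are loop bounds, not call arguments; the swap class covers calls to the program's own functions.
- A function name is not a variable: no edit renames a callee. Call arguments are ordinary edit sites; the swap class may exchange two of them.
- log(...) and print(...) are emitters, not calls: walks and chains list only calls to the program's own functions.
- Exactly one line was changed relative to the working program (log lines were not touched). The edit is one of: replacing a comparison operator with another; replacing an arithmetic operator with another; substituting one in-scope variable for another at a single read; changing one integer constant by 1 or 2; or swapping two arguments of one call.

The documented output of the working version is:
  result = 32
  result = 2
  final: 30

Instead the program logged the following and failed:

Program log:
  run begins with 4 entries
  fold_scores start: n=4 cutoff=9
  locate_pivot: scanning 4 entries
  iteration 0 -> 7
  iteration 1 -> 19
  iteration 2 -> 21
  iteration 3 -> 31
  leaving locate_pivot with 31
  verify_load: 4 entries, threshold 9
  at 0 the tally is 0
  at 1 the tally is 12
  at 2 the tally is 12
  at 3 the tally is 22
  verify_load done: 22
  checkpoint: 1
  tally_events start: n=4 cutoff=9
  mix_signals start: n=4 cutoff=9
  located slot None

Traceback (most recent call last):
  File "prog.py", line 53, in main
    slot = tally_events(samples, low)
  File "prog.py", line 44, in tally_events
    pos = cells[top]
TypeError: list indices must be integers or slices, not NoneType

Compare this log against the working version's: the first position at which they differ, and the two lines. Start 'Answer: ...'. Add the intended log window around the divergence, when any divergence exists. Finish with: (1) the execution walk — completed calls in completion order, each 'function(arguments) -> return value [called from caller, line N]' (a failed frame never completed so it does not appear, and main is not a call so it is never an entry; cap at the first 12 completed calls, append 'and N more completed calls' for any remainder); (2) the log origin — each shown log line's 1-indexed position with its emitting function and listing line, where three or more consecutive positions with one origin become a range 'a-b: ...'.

Answer: position 2 — shown 'fold_scores start: n=4 cutoff=9', intended 'fold_scores start: n=4 cutoff=10'.
Intended log window:
  1: run begins with 4 entries
  2: fold_scores start: n=4 cutoff=10
  3: locate_pivot: scanning 4 entries
Execution walk:
  locate_pivot([7, 12, 2, 10]) -> 31  [called from fold_scores, line 28]
  verify_load([7, 12, 2, 10], 9) -> 22  [called from fold_scores, line 29]
  fold_scores([7, 12, 2, 10], 9) -> 1  [called from main, line 51]
  mix_signals([7, 12, 2, 10], 9) -> None  [called from tally_events, line 42]
Origin of each log line:
  1: from main, line 50
  2: from fold_scores, line 27
  3: from locate_pivot, line 2
  4-7: from locate_pivot, line 6
  8: from locate_pivot, line 7
  9: from verify_load, line 11
  10-13: from verify_load, line 16
  14: from verify_load, line 17
  15: from main, line 52
  16: from tally_events, line 41
  17: from mix_signals, line 34
  18: from tally_events, line 43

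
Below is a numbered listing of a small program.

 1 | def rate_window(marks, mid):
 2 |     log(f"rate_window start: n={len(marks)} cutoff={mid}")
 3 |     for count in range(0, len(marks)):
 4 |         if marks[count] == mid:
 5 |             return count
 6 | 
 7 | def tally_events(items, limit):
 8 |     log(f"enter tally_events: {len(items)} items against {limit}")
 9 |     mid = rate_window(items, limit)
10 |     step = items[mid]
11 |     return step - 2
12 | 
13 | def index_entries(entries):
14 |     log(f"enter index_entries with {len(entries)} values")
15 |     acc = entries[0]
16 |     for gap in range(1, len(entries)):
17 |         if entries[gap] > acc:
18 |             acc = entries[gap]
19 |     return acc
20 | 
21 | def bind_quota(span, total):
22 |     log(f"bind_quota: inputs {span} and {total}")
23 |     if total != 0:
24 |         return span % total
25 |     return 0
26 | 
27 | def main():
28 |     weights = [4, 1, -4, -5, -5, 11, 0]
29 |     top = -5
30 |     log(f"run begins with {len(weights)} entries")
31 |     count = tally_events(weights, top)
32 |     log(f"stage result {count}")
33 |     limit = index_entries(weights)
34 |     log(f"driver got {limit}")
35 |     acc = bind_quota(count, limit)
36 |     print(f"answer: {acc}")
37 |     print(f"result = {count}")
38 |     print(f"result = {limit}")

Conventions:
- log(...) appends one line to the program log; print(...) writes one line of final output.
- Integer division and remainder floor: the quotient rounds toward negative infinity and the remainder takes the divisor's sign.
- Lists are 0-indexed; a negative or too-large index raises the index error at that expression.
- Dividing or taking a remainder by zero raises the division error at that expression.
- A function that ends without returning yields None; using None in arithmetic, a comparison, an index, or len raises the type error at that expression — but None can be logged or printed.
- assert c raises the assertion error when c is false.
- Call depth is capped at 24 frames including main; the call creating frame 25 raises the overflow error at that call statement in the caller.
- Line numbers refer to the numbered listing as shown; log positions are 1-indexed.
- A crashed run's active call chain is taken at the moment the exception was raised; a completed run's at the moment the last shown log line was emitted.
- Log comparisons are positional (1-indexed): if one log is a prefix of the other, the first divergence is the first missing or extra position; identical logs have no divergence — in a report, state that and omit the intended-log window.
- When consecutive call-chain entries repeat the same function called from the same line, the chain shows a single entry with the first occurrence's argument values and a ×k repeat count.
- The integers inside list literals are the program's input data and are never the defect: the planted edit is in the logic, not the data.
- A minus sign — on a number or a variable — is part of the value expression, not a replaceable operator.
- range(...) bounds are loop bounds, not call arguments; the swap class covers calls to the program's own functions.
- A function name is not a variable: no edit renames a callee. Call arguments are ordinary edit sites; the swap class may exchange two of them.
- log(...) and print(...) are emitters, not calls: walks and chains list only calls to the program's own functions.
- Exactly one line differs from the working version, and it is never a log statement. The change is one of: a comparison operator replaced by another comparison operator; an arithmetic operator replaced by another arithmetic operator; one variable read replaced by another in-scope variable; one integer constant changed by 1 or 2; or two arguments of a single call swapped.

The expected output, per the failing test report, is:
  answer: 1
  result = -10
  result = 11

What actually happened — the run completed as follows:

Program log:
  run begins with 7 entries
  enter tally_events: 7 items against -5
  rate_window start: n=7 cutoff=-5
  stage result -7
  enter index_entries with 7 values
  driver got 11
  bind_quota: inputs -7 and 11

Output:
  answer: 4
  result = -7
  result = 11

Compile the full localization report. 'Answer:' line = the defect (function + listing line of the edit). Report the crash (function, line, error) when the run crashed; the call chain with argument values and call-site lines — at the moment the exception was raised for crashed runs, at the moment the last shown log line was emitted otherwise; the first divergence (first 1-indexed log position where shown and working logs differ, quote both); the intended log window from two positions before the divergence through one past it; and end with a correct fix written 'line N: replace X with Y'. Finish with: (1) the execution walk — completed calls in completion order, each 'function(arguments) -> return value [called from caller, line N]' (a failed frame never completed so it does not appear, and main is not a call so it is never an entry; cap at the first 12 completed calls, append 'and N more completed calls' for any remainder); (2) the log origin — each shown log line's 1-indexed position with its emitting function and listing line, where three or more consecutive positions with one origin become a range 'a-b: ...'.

Answer: the defect is in tally_events at line 11.
The tell: At log position 4 the runs split — shown 'stage result -7', but the working version logs 'stage result -10'.
Call chain: main -> bind_quota(-7, 11) (called at line 35).
First divergence: at position 4 the run shows 'stage result -7' where the working version logs 'stage result -10'.
Intended log window:
  2: enter tally_events: 7 items against -5
  3: rate_window start: n=7 cutoff=-5
  4: stage result -10
  5: enter index_entries with 7 values
Execution walk:
  rate_window([4, 1, -4, -5, -5, 11, 0], -5) -> 3  [called from tally_events, line 9]
  tally_events([4, 1, -4, -5, -5, 11, 0], -5) -> -7  [called from main, line 31]
  index_entries([4, 1, -4, -5, -5, 11, 0]) -> 11  [called from main, line 33]
  bind_quota(-7, 11) -> 4  [called from main, line 35]
Origin of each log line:
  1: from main, line 30
  2: from tally_events, line 8
  3: from rate_window, line 2
  4: from main, line 32
  5: from index_entries, line 14
  6: from main, line 34
  7: from bind_quota, line 22
A correct fix: line 11: replace `-` with `*`.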